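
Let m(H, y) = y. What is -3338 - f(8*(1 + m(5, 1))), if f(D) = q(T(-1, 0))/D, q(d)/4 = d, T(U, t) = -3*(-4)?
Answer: -3341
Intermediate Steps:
T(U, t) = 12
q(d) = 4*d
f(D) = 48/D (f(D) = (4*12)/D = 48/D)
-3338 - f(8*(1 + m(5, 1))) = -3338 - 48/(8*(1 + 1)) = -3338 - 48/(8*2) = -3338 - 48/16 = -3338 - 1*3 = -3338 - 3 = -3341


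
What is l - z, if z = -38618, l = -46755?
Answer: -8137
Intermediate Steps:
l - z = -46755 - 1*(-38618) = -46755 + 38618 = -8137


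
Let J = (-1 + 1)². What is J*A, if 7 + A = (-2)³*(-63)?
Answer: 0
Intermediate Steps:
A = 497 (A = -7 + (-2)³*(-63) = -7 - 8*(-63) = -7 + 504 = 497)
J = 0 (J = 0² = 0)
J*A = 0*497 = 0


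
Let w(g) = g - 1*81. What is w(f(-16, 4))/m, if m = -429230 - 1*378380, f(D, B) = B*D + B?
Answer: 141/807610 ≈ 0.00017459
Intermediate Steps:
f(D, B) = B + B*D
w(g) = -81 + g (w(g) = g - 81 = -81 + g)
m = -807610 (m = -429230 - 378380 = -807610)
w(f(-16, 4))/m = (-81 + 4*(1 - 16))/(-807610) = (-81 + 4*(-15))*(-1/807610) = (-81 - 60)*(-1/807610) = -141*(-1/807610) = 141/807610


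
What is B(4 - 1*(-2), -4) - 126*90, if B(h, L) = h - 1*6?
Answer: -11340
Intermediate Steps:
B(h, L) = -6 + h (B(h, L) = h - 6 = -6 + h)
B(4 - 1*(-2), -4) - 126*90 = (-6 + (4 - 1*(-2))) - 126*90 = (-6 + (4 + 2)) - 11340 = (-6 + 6) - 11340 = 0 - 11340 = -11340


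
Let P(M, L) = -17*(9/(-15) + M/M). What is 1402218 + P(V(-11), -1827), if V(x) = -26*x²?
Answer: 7011056/5 ≈ 1.4022e+6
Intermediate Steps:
P(M, L) = -34/5 (P(M, L) = -17*(9*(-1/15) + 1) = -17*(-⅗ + 1) = -17*⅖ = -34/5)
1402218 + P(V(-11), -1827) = 1402218 - 34/5 = 7011056/5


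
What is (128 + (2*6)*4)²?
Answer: 30976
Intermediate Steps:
(128 + (2*6)*4)² = (128 + 12*4)² = (128 + 48)² = 176² = 30976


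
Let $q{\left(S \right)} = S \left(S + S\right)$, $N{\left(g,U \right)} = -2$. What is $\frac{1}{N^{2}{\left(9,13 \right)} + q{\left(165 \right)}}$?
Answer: $\frac{1}{54454} \approx 1.8364 \cdot 10^{-5}$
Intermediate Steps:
$q{\left(S \right)} = 2 S^{2}$ ($q{\left(S \right)} = S 2 S = 2 S^{2}$)
$\frac{1}{N^{2}{\left(9,13 \right)} + q{\left(165 \right)}} = \frac{1}{\left(-2\right)^{2} + 2 \cdot 165^{2}} = \frac{1}{4 + 2 \cdot 27225} = \frac{1}{4 + 54450} = \frac{1}{54454}$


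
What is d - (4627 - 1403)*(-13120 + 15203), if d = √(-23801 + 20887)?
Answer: -6715592 + I*√2914 ≈ -6.7156e+6 + 53.982*I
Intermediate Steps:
d = I*√2914 (d = √(-2914) = I*√2914 ≈ 53.982*I)
d - (4627 - 1403)*(-13120 + 15203) = I*√2914 - (4627 - 1403)*(-13120 + 15203) = I*√2914 - 3224*2083 = I*√2914 - 1*6715592 = I*√2914 - 6715592 = -6715592 + I*√2914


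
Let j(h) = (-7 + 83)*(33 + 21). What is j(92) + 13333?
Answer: 17437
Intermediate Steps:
j(h) = 4104 (j(h) = 76*54 = 4104)
j(92) + 13333 = 4104 + 13333 = 17437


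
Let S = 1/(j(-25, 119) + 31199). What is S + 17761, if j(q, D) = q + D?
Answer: 555794974/31293 ≈ 17761.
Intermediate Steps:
j(q, D) = D + q
S = 1/31293 (S = 1/((119 - 25) + 31199) = 1/(94 + 31199) = 1/31293 ≈ 3.1956e-5)
S + 17761 = 1/31293 + 17761 = 555794974/31293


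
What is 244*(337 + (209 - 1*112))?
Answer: 105896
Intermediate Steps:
244*(337 + (209 - 1*112)) = 244*(337 + (209 - 112)) = 244*(337 + 97) = 244*434 = 105896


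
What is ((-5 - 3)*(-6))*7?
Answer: 336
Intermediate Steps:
((-5 - 3)*(-6))*7 = -8*(-6)*7 = 48*7 = 336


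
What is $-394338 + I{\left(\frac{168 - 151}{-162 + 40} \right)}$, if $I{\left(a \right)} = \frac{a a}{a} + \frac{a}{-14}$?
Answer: $- \frac{673529525}{1708} \approx -3.9434 \cdot 10^{5}$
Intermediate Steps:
$I{\left(a \right)} = \frac{13 a}{14}$ ($I{\left(a \right)} = \frac{a^{2}}{a} + a \left(- \frac{1}{14}\right) = a - \frac{a}{14} = \frac{13 a}{14}$)
$-394338 + I{\left(\frac{168 - 151}{-162 + 40} \right)} = -394338 + \frac{13 \frac{168 - 151}{-162 + 40}}{14} = -394338 + \frac{13 \frac{17}{-122}}{14} = -394338 + \frac{13 \cdot 17 \left(- \frac{1}{122}\right)}{14} = -394338 + \frac{13}{14} \left(- \frac{17}{122}\right) = -394338 - \frac{221}{1708} = - \frac{673529525}{1708}$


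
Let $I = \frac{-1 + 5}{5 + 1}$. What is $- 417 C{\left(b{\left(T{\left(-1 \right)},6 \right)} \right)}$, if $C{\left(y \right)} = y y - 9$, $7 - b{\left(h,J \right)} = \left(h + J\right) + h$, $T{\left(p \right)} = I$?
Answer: $\frac{11120}{3} \approx 3706.7$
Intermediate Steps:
$I = \frac{2}{3}$ ($I = \frac{4}{6} = 4 \cdot \frac{1}{6} = \frac{2}{3} \approx 0.66667$)
$T{\left(p \right)} = \frac{2}{3}$
$b{\left(h,J \right)} = 7 - J - 2 h$ ($b{\left(h,J \right)} = 7 - \left(\left(h + J\right) + h\right) = 7 - \left(\left(J + h\right) + h\right) = 7 - \left(J + 2 h\right) = 7 - J - 2 h$)
$C{\left(y \right)} = -9 + y^{2}$ ($C{\left(y \right)} = y^{2} - 9 = -9 + y^{2}$)
$- 417 C{\left(b{\left(T{\left(-1 \right)},6 \right)} \right)} = - 417 \left(-9 + \left(7 - 6 - \frac{4}{3}\right)^{2}\right) = - 417 \left(-9 + \left(- \frac{1}{3}\right)^{2}\right) = - 417 \left(-9 + \frac{1}{9}\right) = \left(-417\right) \left(- \frac{80}{9}\right) = \frac{11120}{3}$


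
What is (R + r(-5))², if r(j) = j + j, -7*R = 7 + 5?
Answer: 6724/49 ≈ 137.22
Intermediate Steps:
R = -12/7 (R = -(7 + 5)/7 = -⅐*12 = -12/7 ≈ -1.7143)
r(j) = 2*j
(R + r(-5))² = (-12/7 + 2*(-5))² = (-12/7 - 10)² = (-82/7)² = 6724/49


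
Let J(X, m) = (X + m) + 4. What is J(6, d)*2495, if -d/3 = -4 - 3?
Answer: 77345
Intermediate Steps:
d = 21 (d = -3*(-4 - 3) = -3*(-7) = 21)
J(X, m) = 4 + X + m
J(6, d)*2495 = (4 + 6 + 21)*2495 = 31*2495 = 77345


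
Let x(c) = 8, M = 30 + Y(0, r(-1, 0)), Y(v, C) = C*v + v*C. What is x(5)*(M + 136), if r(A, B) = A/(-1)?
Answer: 1328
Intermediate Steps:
r(A, B) = -A (r(A, B) = A*(-1) = -A)
Y(v, C) = 2*C*v (Y(v, C) = C*v + C*v = 2*C*v)
M = 30 (M = 30 + 2*(-1*(-1))*0 = 30 + 2*1*0 = 30 + 0 = 30)
x(5)*(M + 136) = 8*(30 + 136) = 8*166 = 1328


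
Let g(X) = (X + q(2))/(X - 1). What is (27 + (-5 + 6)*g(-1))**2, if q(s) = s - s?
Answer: 3025/4 ≈ 756.25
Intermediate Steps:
q(s) = 0
g(X) = X/(-1 + X) (g(X) = (X + 0)/(X - 1) = X/(-1 + X))
(27 + (-5 + 6)*g(-1))**2 = (27 + (-5 + 6)*(-1/(-1 - 1)))**2 = (27 + 1*(-1/(-2)))**2 = (27 + 1*(-1*(-1/2)))**2 = (27 + 1*(1/2))**2 = (27 + 1/2)**2 = (55/2)**2 = 3025/4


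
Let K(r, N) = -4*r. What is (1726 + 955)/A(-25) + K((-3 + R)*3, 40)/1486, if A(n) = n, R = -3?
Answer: -1991083/18575 ≈ -107.19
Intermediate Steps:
(1726 + 955)/A(-25) + K((-3 + R)*3, 40)/1486 = (1726 + 955)/(-25) - 4*(-3 - 3)*3/1486 = 2681*(-1/25) - (-24)*3*(1/1486) = -2681/25 - 4*(-18)*(1/1486) = -2681/25 + 72*(1/1486) = -2681/25 + 36/743 = -1991083/18575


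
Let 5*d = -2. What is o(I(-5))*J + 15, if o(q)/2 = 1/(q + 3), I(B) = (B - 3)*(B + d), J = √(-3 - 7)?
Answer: 15 + 10*I*√10/231 ≈ 15.0 + 0.1369*I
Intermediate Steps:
d = -⅖ (d = (⅕)*(-2) = -⅖ ≈ -0.40000)
J = I*√10 (J = √(-10) = I*√10 ≈ 3.1623*I)
I(B) = (-3 + B)*(-⅖ + B) (I(B) = (B - 3)*(B - ⅖) = (-3 + B)*(-⅖ + B))
o(q) = 2/(3 + q) (o(q) = 2/(q + 3) = 2/(3 + q))
o(I(-5))*J + 15 = (2/(3 + (6/5 + (-5)² - 17/5*(-5))))*(I*√10) + 15 = (2/(3 + (6/5 + 25 + 17)))*(I*√10) + 15 = (2/(3 + 216/5))*(I*√10) + 15 = (2/(231/5))*(I*√10) + 15 = (2*(5/231))*(I*√10) + 15 = 10*(I*√10)/231 + 15 = 10*I*√10/231 + 15 = 15 + 10*I*√10/231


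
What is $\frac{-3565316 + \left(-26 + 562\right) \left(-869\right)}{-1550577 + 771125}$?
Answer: $\frac{1007775}{194863} \approx 5.1717$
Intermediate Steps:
$\frac{-3565316 + \left(-26 + 562\right) \left(-869\right)}{-1550577 + 771125} = \frac{-3565316 + 536 \left(-869\right)}{-779452} = \left(-3565316 - 465784\right) \left(- \frac{1}{779452}\right) = \left(-4031100\right) \left(- \frac{1}{779452}\right) = \frac{1007775}{194863}$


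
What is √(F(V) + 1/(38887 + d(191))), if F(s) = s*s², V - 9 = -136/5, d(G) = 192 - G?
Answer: 3*I*√158278853149670/486100 ≈ 77.644*I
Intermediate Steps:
V = -91/5 (V = 9 - 136/5 = -91/5 ≈ -18.200)
F(s) = s³
√(F(V) + 1/(38887 + d(191))) = √((-91/5)³ + 1/(38887 + (192 - 1*191))) = √(-753571/125 + 1/(38887 + (192 - 191))) = √(-753571/125 + 1/(38887 + 1)) = √(-753571/125 + 1/38888) = √(-29304868923/4861000) = 3*I*√158278853149670/486100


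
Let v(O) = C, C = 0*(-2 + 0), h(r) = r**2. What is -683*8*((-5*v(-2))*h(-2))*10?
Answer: 0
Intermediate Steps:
C = 0 (C = 0*(-2) = 0)
v(O) = 0
-683*8*((-5*v(-2))*h(-2))*10 = -683*8*(-5*0*(-2)**2)*10 = -683*8*(0*4)*10 = -683*8*0*10 = -0*10 = -683*0 = 0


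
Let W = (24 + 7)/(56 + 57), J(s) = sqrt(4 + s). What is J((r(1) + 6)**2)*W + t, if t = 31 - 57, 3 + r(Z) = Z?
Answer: -26 + 62*sqrt(5)/113 ≈ -24.773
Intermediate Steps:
r(Z) = -3 + Z
W = 31/113 ≈ 0.27434
t = -26
J((r(1) + 6)**2)*W + t = sqrt(4 + ((-3 + 1) + 6)**2)*(31/113) - 26 = sqrt(4 + (-2 + 6)**2)*(31/113) - 26 = sqrt(4 + 4**2)*(31/113) - 26 = sqrt(4 + 16)*(31/113) - 26 = sqrt(20)*(31/113) - 26 = (2*sqrt(5))*(31/113) - 26 = 62*sqrt(5)/113 - 26 = -26 + 62*sqrt(5)/113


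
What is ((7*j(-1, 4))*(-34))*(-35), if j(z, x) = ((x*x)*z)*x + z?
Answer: -541450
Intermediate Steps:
j(z, x) = z + z*x³ (j(z, x) = (x²*z)*x + z = (z*x²)*x + z = z*x³ + z = z + z*x³)
((7*j(-1, 4))*(-34))*(-35) = ((7*(-(1 + 4³)))*(-34))*(-35) = ((7*(-(1 + 64)))*(-34))*(-35) = ((7*(-1*65))*(-34))*(-35) = ((7*(-65))*(-34))*(-35) = -455*(-34)*(-35) = 15470*(-35) = -541450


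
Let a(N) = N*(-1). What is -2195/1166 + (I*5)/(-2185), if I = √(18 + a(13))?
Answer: -2195/1166 - √5/437 ≈ -1.8876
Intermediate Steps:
a(N) = -N
I = √5 (I = √(18 - 1*13) = √(18 - 13) = √5 ≈ 2.2361)
-2195/1166 + (I*5)/(-2185) = -2195/1166 + (√5*5)/(-2185) = -2195*1/1166 + (5*√5)*(-1/2185) = -2195/1166 - √5/437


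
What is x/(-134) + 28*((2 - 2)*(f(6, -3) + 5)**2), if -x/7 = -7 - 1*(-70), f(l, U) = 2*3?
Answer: 441/134 ≈ 3.2910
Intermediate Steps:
f(l, U) = 6
x = -441 (x = -7*(-7 - 1*(-70)) = -7*(-7 + 70) = -7*63 = -441)
x/(-134) + 28*((2 - 2)*(f(6, -3) + 5)**2) = -441/(-134) + 28*((2 - 2)*(6 + 5)**2) = -441*(-1/134) + 28*(0*11**2) = 441/134 + 28*(0*121) = 441/134 + 28*0 = 441/134 + 0 = 441/134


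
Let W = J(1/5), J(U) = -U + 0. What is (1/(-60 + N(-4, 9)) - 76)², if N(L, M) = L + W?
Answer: 595408801/103041 ≈ 5778.4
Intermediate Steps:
J(U) = -U
W = -⅕ (W = -1/5 = -1*⅕ = -⅕ ≈ -0.20000)
N(L, M) = -⅕ + L (N(L, M) = L - ⅕ = -⅕ + L)
(1/(-60 + N(-4, 9)) - 76)² = (1/(-60 + (-⅕ - 4)) - 76)² = (1/(-60 - 21/5) - 76)² = (1/(-321/5) - 76)² = (-5/321 - 76)² = (-24401/321)² = 595408801/103041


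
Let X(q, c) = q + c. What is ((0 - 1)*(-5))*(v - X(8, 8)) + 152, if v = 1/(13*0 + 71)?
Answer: 5117/71 ≈ 72.070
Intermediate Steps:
X(q, c) = c + q
v = 1/71 (v = 1/(0 + 71) = 1/71 ≈ 0.014085)
((0 - 1)*(-5))*(v - X(8, 8)) + 152 = ((0 - 1)*(-5))*(1/71 - (8 + 8)) + 152 = (-1*(-5))*(1/71 - 1*16) + 152 = 5*(1/71 - 16) + 152 = 5*(-1135/71) + 152 = -5675/71 + 152 = 5117/71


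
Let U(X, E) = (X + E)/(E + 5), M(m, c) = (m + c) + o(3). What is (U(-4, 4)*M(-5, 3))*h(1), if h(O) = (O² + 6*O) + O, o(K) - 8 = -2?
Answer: 0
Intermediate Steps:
o(K) = 6 (o(K) = 8 - 2 = 6)
h(O) = O² + 7*O
M(m, c) = 6 + c + m (M(m, c) = (m + c) + 6 = (c + m) + 6 = 6 + c + m)
U(X, E) = (E + X)/(5 + E)
(U(-4, 4)*M(-5, 3))*h(1) = (((4 - 4)/(5 + 4))*(6 + 3 - 5))*(1*(7 + 1)) = ((0/9)*4)*(1*8) = (((⅑)*0)*4)*8 = (0*4)*8 = 0*8 = 0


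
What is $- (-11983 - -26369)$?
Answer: $-14386$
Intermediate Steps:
$- (-11983 - -26369) = - (-11983 + 26369) = \left(-1\right) 14386 = -14386$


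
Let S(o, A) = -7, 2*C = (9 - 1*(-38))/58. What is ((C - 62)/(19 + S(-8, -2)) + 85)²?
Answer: 12359880625/1937664 ≈ 6378.8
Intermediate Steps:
C = 47/116 (C = ((9 - 1*(-38))/58)/2 = ((9 + 38)*(1/58))/2 = (47*(1/58))/2 = (½)*(47/58) = 47/116 ≈ 0.40517)
((C - 62)/(19 + S(-8, -2)) + 85)² = ((47/116 - 62)/(19 - 7) + 85)² = (-7145/116/12 + 85)² = (-7145/116*1/12 + 85)² = (-7145/1392 + 85)² = (111175/1392)² = 12359880625/1937664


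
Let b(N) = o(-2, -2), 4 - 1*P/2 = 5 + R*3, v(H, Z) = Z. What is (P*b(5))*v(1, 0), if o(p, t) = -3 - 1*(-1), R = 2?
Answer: 0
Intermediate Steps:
P = -14 (P = 8 - 2*(5 + 2*3) = 8 - 2*(5 + 6) = 8 - 2*11 = 8 - 22 = -14)
o(p, t) = -2 (o(p, t) = -3 + 1 = -2)
b(N) = -2
(P*b(5))*v(1, 0) = -14*(-2)*0 = 28*0 = 0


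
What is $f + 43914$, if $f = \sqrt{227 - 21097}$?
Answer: $43914 + i \sqrt{20870} \approx 43914.0 + 144.46 i$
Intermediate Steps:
$f = i \sqrt{20870}$ ($f = \sqrt{-20870} = i \sqrt{20870} \approx 144.46 i$)
$f + 43914 = i \sqrt{20870} + 43914 = 43914 + i \sqrt{20870}$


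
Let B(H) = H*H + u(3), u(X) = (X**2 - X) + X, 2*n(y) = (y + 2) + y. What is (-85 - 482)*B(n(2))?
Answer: -10206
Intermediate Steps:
n(y) = 1 + y (n(y) = ((y + 2) + y)/2 = ((2 + y) + y)/2 = (2 + 2*y)/2 = 1 + y)
u(X) = X**2
B(H) = 9 + H**2 (B(H) = H*H + 3**2 = H**2 + 9 = 9 + H**2)
(-85 - 482)*B(n(2)) = (-85 - 482)*(9 + (1 + 2)**2) = -567*(9 + 3**2) = -567*(9 + 9) = -567*18 = -10206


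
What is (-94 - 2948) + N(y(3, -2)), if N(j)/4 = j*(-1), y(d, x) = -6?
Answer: -3018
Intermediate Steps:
N(j) = -4*j (N(j) = 4*(j*(-1)) = 4*(-j) = -4*j)
(-94 - 2948) + N(y(3, -2)) = (-94 - 2948) - 4*(-6) = -3042 + 24 = -3018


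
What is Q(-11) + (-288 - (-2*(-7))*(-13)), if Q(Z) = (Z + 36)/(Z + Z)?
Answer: -2357/22 ≈ -107.14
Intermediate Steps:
Q(Z) = (36 + Z)/(2*Z) (Q(Z) = (36 + Z)/((2*Z)) = (36 + Z)*(1/(2*Z)) = (36 + Z)/(2*Z))
Q(-11) + (-288 - (-2*(-7))*(-13)) = (½)*(36 - 11)/(-11) + (-288 - (-2*(-7))*(-13)) = (½)*(-1/11)*25 + (-288 - 14*(-13)) = -25/22 + (-288 - 1*(-182)) = -25/22 + (-288 + 182) = -25/22 - 106 = -2357/22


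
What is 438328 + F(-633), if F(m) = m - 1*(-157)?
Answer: 437852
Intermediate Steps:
F(m) = 157 + m (F(m) = m + 157 = 157 + m)
438328 + F(-633) = 438328 + (157 - 633) = 438328 - 476 = 437852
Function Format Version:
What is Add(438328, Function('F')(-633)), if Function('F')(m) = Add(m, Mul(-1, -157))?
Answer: 437852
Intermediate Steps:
Function('F')(m) = Add(157, m) (Function('F')(m) = Add(m, 157) = Add(157, m))
Add(438328, Function('F')(-633)) = Add(438328, Add(157, -633)) = Add(438328, -476) = 437852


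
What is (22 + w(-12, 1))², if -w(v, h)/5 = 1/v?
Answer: 72361/144 ≈ 502.51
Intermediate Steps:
w(v, h) = -5/v
(22 + w(-12, 1))² = (22 - 5/(-12))² = (22 - 5*(-1/12))² = (22 + 5/12)² = (269/12)² = 72361/144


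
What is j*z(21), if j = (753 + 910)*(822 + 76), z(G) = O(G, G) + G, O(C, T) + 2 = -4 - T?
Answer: -8960244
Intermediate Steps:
O(C, T) = -6 - T (O(C, T) = -2 + (-4 - T) = -6 - T)
z(G) = -6 (z(G) = (-6 - G) + G = -6)
j = 1493374 (j = 1663*898 = 1493374)
j*z(21) = 1493374*(-6) = -8960244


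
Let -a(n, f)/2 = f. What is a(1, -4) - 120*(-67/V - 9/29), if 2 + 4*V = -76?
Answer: -138384/377 ≈ -367.07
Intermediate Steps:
V = -39/2 (V = -½ + (¼)*(-76) = -½ - 19 = -39/2 ≈ -19.500)
a(n, f) = -2*f
a(1, -4) - 120*(-67/V - 9/29) = -2*(-4) - 120*(-67/(-39/2) - 9/29) = 8 - 120*(-67*(-2/39) - 9*1/29) = 8 - 120*(134/39 - 9/29) = 8 - 120*3535/1131 = 8 - 141400/377 = -138384/377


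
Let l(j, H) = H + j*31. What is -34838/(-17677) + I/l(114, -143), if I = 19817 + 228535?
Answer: 4508253962/59942707 ≈ 75.209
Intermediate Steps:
l(j, H) = H + 31*j
I = 248352
-34838/(-17677) + I/l(114, -143) = -34838/(-17677) + 248352/(-143 + 31*114) = -34838*(-1/17677) + 248352/(-143 + 3534) = 34838/17677 + 248352/3391 = 4508253962/59942707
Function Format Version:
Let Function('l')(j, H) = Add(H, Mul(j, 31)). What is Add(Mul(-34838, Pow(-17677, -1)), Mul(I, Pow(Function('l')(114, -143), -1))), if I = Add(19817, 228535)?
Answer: Rational(4508253962, 59942707) ≈ 75.209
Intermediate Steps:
Function('l')(j, H) = Add(H, Mul(31, j))
I = 248352
Add(Mul(-34838, Pow(-17677, -1)), Mul(I, Pow(Function('l')(114, -143), -1))) = Add(Mul(-34838, Pow(-17677, -1)), Mul(248352, Pow(Add(-143, Mul(31, 114)), -1))) = Add(Mul(-34838, Rational(-1, 17677)), Mul(248352, Pow(Add(-143, 3534), -1))) = Add(Rational(34838, 17677), Mul(248352, Pow(3391, -1))) = Add(Rational(34838, 17677), Mul(248352, Rational(1, 3391))) = Add(Rational(34838, 17677), Rational(248352, 3391)) = Rational(4508253962, 59942707)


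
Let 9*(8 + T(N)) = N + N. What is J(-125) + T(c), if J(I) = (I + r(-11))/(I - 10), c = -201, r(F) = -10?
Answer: -155/3 ≈ -51.667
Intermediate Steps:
T(N) = -8 + 2*N/9 (T(N) = -8 + (N + N)/9 = -8 + (2*N)/9 = -8 + 2*N/9)
J(I) = 1 (J(I) = (I - 10)/(I - 10) = (-10 + I)/(-10 + I) = 1)
J(-125) + T(c) = 1 + (-8 + (2/9)*(-201)) = 1 + (-8 - 134/3) = 1 - 158/3 = -155/3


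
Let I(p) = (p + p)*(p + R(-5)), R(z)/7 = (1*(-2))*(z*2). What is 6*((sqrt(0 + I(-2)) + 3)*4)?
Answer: 72 + 48*I*sqrt(138) ≈ 72.0 + 563.87*I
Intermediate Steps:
R(z) = -28*z (R(z) = 7*((1*(-2))*(z*2)) = 7*(-4*z) = -28*z)
I(p) = 2*p*(140 + p) (I(p) = (p + p)*(p - 28*(-5)) = (2*p)*(p + 140) = (2*p)*(140 + p) = 2*p*(140 + p))
6*((sqrt(0 + I(-2)) + 3)*4) = 6*((sqrt(0 + 2*(-2)*(140 - 2)) + 3)*4) = 6*((sqrt(0 + 2*(-2)*138) + 3)*4) = 6*((sqrt(0 - 552) + 3)*4) = 6*((sqrt(-552) + 3)*4) = 6*((2*I*sqrt(138) + 3)*4) = 6*((3 + 2*I*sqrt(138))*4) = 6*(12 + 8*I*sqrt(138)) = 72 + 48*I*sqrt(138)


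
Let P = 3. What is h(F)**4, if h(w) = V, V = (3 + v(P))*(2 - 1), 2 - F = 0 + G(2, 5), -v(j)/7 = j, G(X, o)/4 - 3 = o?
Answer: 104976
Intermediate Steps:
G(X, o) = 12 + 4*o
v(j) = -7*j
F = -30 (F = 2 - (0 + (12 + 4*5)) = 2 - (0 + (12 + 20)) = 2 - (0 + 32) = 2 - 1*32 = 2 - 32 = -30)
V = -18 (V = (3 - 7*3)*(2 - 1) = (3 - 21)*1 = -18*1 = -18)
h(w) = -18
h(F)**4 = (-18)**4 = 104976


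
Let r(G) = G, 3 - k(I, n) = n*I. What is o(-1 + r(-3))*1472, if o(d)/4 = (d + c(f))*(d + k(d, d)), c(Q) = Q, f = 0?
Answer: 400384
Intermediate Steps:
k(I, n) = 3 - I*n (k(I, n) = 3 - n*I = 3 - I*n)
o(d) = 4*d*(3 + d - d²) (o(d) = 4*((d + 0)*(d + (3 - d*d))) = 4*(d*(d + (3 - d²))) = 4*(d*(3 + d - d²)) = 4*d*(3 + d - d²))
o(-1 + r(-3))*1472 = (4*(-1 - 3)*(3 + (-1 - 3) - (-1 - 3)²))*1472 = (4*(-4)*(3 - 4 - 1*(-4)²))*1472 = (4*(-4)*(3 - 4 - 1*16))*1472 = (4*(-4)*(3 - 4 - 16))*1472 = (4*(-4)*(-17))*1472 = 272*1472 = 400384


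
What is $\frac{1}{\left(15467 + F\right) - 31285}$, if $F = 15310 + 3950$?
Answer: $\frac{1}{3442} \approx 0.00029053$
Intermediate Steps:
$F = 19260$
$\frac{1}{\left(15467 + F\right) - 31285} = \frac{1}{\left(15467 + 19260\right) - 31285} = \frac{1}{34727 - 31285} = \frac{1}{3442}$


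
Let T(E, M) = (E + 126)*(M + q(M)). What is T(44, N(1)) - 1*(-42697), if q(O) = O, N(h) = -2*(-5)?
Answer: 46097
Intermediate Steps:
N(h) = 10
T(E, M) = 2*M*(126 + E) (T(E, M) = (E + 126)*(M + M) = (126 + E)*(2*M) = 2*M*(126 + E))
T(44, N(1)) - 1*(-42697) = 2*10*(126 + 44) - 1*(-42697) = 2*10*170 + 42697 = 3400 + 42697 = 46097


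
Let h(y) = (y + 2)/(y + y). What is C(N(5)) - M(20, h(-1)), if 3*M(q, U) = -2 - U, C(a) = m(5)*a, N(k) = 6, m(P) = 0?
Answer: ½ ≈ 0.50000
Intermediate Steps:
C(a) = 0 (C(a) = 0*a = 0)
h(y) = (2 + y)/(2*y) (h(y) = (2 + y)/((2*y)) = (2 + y)*(1/(2*y)) = (2 + y)/(2*y))
M(q, U) = -⅔ - U/3 (M(q, U) = (-2 - U)/3 = -⅔ - U/3)
C(N(5)) - M(20, h(-1)) = 0 - (-⅔ - (2 - 1)/(6*(-1))) = 0 - (-⅔ - (-1)/6) = 0 - (-⅔ - ⅓*(-½)) = 0 - (-⅔ + ⅙) = 0 - 1*(-½) = 0 + ½ = ½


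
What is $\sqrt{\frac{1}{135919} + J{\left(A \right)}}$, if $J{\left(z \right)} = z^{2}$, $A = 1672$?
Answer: $\frac{\sqrt{51645547699274543}}{135919} \approx 1672.0$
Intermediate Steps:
$\sqrt{\frac{1}{135919} + J{\left(A \right)}} = \sqrt{\frac{1}{135919} + 1672^{2}} = \sqrt{\frac{1}{135919} + 2795584} = \sqrt{\frac{379972981697}{135919}} = \frac{\sqrt{51645547699274543}}{135919}$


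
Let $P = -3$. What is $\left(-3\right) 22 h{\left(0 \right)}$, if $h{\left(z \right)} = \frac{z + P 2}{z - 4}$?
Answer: $-99$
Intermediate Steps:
$h{\left(z \right)} = \frac{-6 + z}{-4 + z}$ ($h{\left(z \right)} = \frac{z - 6}{z - 4} = \frac{z - 6}{-4 + z} = \frac{-6 + z}{-4 + z}$)
$\left(-3\right) 22 h{\left(0 \right)} = \left(-3\right) 22 \frac{-6 + 0}{-4 + 0} = - 66 \frac{1}{-4} \left(-6\right) = - 66 \left(\left(- \frac{1}{4}\right) \left(-6\right)\right) = \left(-66\right) \frac{3}{2} = -99$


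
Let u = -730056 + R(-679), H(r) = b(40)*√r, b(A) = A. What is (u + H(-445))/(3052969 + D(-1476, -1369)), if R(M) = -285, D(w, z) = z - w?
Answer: -243447/1017692 + 10*I*√445/763269 ≈ -0.23921 + 0.00027638*I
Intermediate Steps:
H(r) = 40*√r
u = -730341 (u = -730056 - 285 = -730341)
(u + H(-445))/(3052969 + D(-1476, -1369)) = (-730341 + 40*√(-445))/(3052969 + (-1369 - 1*(-1476))) = (-730341 + 40*(I*√445))/(3052969 + (-1369 + 1476)) = (-730341 + 40*I*√445)/(3052969 + 107) = (-730341 + 40*I*√445)/3053076 = (-730341 + 40*I*√445)*(1/3053076) = -243447/1017692 + 10*I*√445/763269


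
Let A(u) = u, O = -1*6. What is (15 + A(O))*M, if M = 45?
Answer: 405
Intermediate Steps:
O = -6
(15 + A(O))*M = (15 - 6)*45 = 9*45 = 405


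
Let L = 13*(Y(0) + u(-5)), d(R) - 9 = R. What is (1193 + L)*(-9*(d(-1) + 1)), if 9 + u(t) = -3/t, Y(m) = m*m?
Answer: -438939/5 ≈ -87788.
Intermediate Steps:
Y(m) = m²
d(R) = 9 + R
u(t) = -9 - 3/t
L = -546/5 (L = 13*(0² + (-9 - 3/(-5))) = 13*(0 + (-9 - 3*(-⅕))) = 13*(0 + (-9 + ⅗)) = 13*(0 - 42/5) = 13*(-42/5) = -546/5 ≈ -109.20)
(1193 + L)*(-9*(d(-1) + 1)) = (1193 - 546/5)*(-9*((9 - 1) + 1)) = 5419*(-9*(8 + 1))/5 = 5419*(-9*9)/5 = (5419/5)*(-81) = -438939/5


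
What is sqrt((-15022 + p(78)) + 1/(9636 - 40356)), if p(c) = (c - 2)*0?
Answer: I*sqrt(13844275230)/960 ≈ 122.56*I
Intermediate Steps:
p(c) = 0 (p(c) = (-2 + c)*0 = 0)
sqrt((-15022 + p(78)) + 1/(9636 - 40356)) = sqrt((-15022 + 0) + 1/(9636 - 40356)) = sqrt(-15022 + 1/(-30720)) = sqrt(-15022 - 1/30720) = sqrt(-461475841/30720) = I*sqrt(13844275230)/960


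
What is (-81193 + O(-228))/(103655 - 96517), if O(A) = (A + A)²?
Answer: 126743/7138 ≈ 17.756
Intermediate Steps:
O(A) = 4*A² (O(A) = (2*A)² = 4*A²)
(-81193 + O(-228))/(103655 - 96517) = (-81193 + 4*(-228)²)/(103655 - 96517) = (-81193 + 4*51984)/7138 = (-81193 + 207936)*(1/7138) = 126743*(1/7138) = 126743/7138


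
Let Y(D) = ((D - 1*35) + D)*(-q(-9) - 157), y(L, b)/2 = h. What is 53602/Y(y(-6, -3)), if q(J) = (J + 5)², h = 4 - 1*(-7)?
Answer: -53602/1557 ≈ -34.426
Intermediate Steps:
h = 11 (h = 4 + 7 = 11)
y(L, b) = 22 (y(L, b) = 2*11 = 22)
q(J) = (5 + J)²
Y(D) = 6055 - 346*D (Y(D) = ((D - 1*35) + D)*(-(5 - 9)² - 157) = ((D - 35) + D)*(-1*(-4)² - 157) = ((-35 + D) + D)*(-1*16 - 157) = (-35 + 2*D)*(-16 - 157) = (-35 + 2*D)*(-173) = 6055 - 346*D)
53602/Y(y(-6, -3)) = 53602/(6055 - 346*22) = 53602/(6055 - 7612) = 53602/(-1557) = 53602*(-1/1557) = -53602/1557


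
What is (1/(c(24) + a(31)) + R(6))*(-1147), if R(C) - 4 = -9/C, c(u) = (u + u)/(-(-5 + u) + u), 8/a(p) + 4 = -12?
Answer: -544825/182 ≈ -2993.5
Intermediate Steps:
a(p) = -½ (a(p) = 8/(-4 - 12) = 8/(-16) = 8*(-1/16) = -½)
c(u) = 2*u/5 (c(u) = (2*u)/((5 - u) + u) = (2*u)/5 = (2*u)*(⅕) = 2*u/5)
R(C) = 4 - 9/C
(1/(c(24) + a(31)) + R(6))*(-1147) = (1/((⅖)*24 - ½) + (4 - 9/6))*(-1147) = (1/(48/5 - ½) + (4 - 9*⅙))*(-1147) = (1/(91/10) + (4 - 3/2))*(-1147) = (10/91 + 5/2)*(-1147) = (475/182)*(-1147) = -544825/182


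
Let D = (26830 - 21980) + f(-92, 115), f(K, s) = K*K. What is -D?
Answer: -13314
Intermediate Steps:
f(K, s) = K**2
D = 13314 (D = (26830 - 21980) + (-92)**2 = 4850 + 8464 = 13314)
-D = -1*13314 = -13314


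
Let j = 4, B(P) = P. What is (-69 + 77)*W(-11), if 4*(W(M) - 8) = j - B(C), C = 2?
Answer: 68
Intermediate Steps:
W(M) = 17/2 (W(M) = 8 + (4 - 1*2)/4 = 8 + (4 - 2)/4 = 8 + (1/4)*2 = 8 + 1/2 = 17/2)
(-69 + 77)*W(-11) = (-69 + 77)*(17/2) = 8*(17/2) = 68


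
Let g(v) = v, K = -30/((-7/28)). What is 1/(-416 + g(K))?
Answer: -1/296 ≈ -0.0033784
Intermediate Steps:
K = 120 (K = -30/((-7*1/28)) = -30/(-1/4) = -30*(-4) = 120)
1/(-416 + g(K)) = 1/(-416 + 120) = 1/(-296) = -1/296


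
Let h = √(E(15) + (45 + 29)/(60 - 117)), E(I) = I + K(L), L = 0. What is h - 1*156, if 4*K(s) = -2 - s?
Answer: -156 + √171570/114 ≈ -152.37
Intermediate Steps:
K(s) = -½ - s/4 (K(s) = (-2 - s)/4 = -½ - s/4)
E(I) = -½ + I (E(I) = I + (-½ - ¼*0) = I + (-½ + 0) = I - ½ = -½ + I)
h = √171570/114 (h = √((-½ + 15) + (45 + 29)/(60 - 117)) = √(29/2 + 74/(-57)) = √(29/2 + 74*(-1/57)) = √(29/2 - 74/57) = √(1505/114) = √171570/114 ≈ 3.6334)
h - 1*156 = √171570/114 - 1*156 = √171570/114 - 156 = -156 + √171570/114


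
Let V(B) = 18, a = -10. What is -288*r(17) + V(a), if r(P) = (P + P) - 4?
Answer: -8622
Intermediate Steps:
r(P) = -4 + 2*P (r(P) = 2*P - 4 = -4 + 2*P)
-288*r(17) + V(a) = -288*(-4 + 2*17) + 18 = -288*(-4 + 34) + 18 = -288*30 + 18 = -8640 + 18 = -8622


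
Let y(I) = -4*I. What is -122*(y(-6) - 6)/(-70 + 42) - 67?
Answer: 80/7 ≈ 11.429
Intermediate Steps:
-122*(y(-6) - 6)/(-70 + 42) - 67 = -122*(-4*(-6) - 6)/(-70 + 42) - 67 = -122*(24 - 6)/(-28) - 67 = -2196*(-1)/28 - 67 = -122*(-9/14) - 67 = 549/7 - 67 = 80/7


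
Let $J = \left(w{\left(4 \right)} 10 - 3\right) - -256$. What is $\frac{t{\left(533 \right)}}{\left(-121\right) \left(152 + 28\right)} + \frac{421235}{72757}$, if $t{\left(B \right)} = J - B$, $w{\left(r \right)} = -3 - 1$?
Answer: $\frac{459889027}{79232373} \approx 5.8043$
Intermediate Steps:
$w{\left(r \right)} = -4$ ($w{\left(r \right)} = -3 - 1 = -4$)
$J = 213$ ($J = \left(\left(-4\right) 10 - 3\right) - -256 = \left(-40 - 3\right) + 256 = -43 + 256 = 213$)
$t{\left(B \right)} = 213 - B$
$\frac{t{\left(533 \right)}}{\left(-121\right) \left(152 + 28\right)} + \frac{421235}{72757} = \frac{213 - 533}{\left(-121\right) \left(152 + 28\right)} + \frac{421235}{72757} = \frac{213 - 533}{\left(-121\right) 180} + 421235 \cdot \frac{1}{72757} = - \frac{320}{-21780} + \frac{421235}{72757} = \left(-320\right) \left(- \frac{1}{21780}\right) + \frac{421235}{72757} = \frac{16}{1089} + \frac{421235}{72757} = \frac{459889027}{79232373}$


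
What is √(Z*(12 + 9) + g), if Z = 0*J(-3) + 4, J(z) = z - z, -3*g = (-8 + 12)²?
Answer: 2*√177/3 ≈ 8.8694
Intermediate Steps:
g = -16/3 (g = -(-8 + 12)²/3 = -⅓*4² = -⅓*16 = -16/3 ≈ -5.3333)
J(z) = 0
Z = 4 (Z = 0*0 + 4 = 0 + 4 = 4)
√(Z*(12 + 9) + g) = √(4*(12 + 9) - 16/3) = √(4*21 - 16/3) = √(84 - 16/3) = √(236/3) = 2*√177/3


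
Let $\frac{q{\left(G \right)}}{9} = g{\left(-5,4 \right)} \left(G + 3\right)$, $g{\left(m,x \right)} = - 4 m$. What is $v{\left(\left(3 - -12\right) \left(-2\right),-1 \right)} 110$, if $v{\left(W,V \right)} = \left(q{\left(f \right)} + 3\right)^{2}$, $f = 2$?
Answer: $89694990$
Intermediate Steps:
$q{\left(G \right)} = 540 + 180 G$ ($q{\left(G \right)} = 9 \left(-4\right) \left(-5\right) \left(G + 3\right) = 9 \cdot 20 \left(3 + G\right) = 9 \left(60 + 20 G\right) = 540 + 180 G$)
$v{\left(W,V \right)} = 815409$ ($v{\left(W,V \right)} = \left(\left(540 + 180 \cdot 2\right) + 3\right)^{2} = \left(\left(540 + 360\right) + 3\right)^{2} = \left(900 + 3\right)^{2} = 903^{2} = 815409$)
$v{\left(\left(3 - -12\right) \left(-2\right),-1 \right)} 110 = 815409 \cdot 110 = 89694990$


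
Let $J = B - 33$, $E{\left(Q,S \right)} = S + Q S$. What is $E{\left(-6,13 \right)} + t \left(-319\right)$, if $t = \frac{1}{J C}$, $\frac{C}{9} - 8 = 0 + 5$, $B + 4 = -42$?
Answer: $- \frac{600476}{9243} \approx -64.965$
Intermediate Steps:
$B = -46$ ($B = -4 - 42 = -46$)
$C = 117$ ($C = 72 + 9 \left(0 + 5\right) = 72 + 9 \cdot 5 = 72 + 45 = 117$)
$J = -79$ ($J = -46 - 33 = -79$)
$t = - \frac{1}{9243}$ ($t = \frac{1}{\left(-79\right) 117} = \frac{1}{-9243} = - \frac{1}{9243} \approx -0.00010819$)
$E{\left(-6,13 \right)} + t \left(-319\right) = 13 \left(1 - 6\right) - - \frac{319}{9243} = 13 \left(-5\right) + \frac{319}{9243} = -65 + \frac{319}{9243} = - \frac{600476}{9243}$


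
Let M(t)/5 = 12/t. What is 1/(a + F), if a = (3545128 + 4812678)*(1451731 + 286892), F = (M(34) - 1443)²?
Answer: 289/4199480911487883 ≈ 6.8818e-14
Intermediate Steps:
M(t) = 60/t (M(t) = 5*(12/t) = 60/t)
F = 600299001/289 (F = (60/34 - 1443)² = (60*(1/34) - 1443)² = (30/17 - 1443)² = (-24501/17)² = 600299001/289 ≈ 2.0772e+6)
a = 14531073741138 (a = 8357806*1738623 = 14531073741138)
1/(a + F) = 1/(14531073741138 + 600299001/289) = 1/(4199480911487883/289) = 289/4199480911487883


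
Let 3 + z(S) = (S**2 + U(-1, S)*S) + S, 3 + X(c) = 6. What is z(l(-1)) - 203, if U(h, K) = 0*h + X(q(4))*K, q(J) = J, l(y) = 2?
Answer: -188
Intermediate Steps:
X(c) = 3 (X(c) = -3 + 6 = 3)
U(h, K) = 3*K (U(h, K) = 0*h + 3*K = 0 + 3*K = 3*K)
z(S) = -3 + S + 4*S**2 (z(S) = -3 + ((S**2 + (3*S)*S) + S) = -3 + ((S**2 + 3*S**2) + S) = -3 + (4*S**2 + S) = -3 + (S + 4*S**2) = -3 + S + 4*S**2)
z(l(-1)) - 203 = (-3 + 2 + 4*2**2) - 203 = (-3 + 2 + 4*4) - 203 = (-3 + 2 + 16) - 203 = 15 - 203 = -188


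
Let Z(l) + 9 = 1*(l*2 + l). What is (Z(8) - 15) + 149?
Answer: 149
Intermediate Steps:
Z(l) = -9 + 3*l (Z(l) = -9 + 1*(l*2 + l) = -9 + 1*(2*l + l) = -9 + 1*(3*l) = -9 + 3*l)
(Z(8) - 15) + 149 = ((-9 + 3*8) - 15) + 149 = ((-9 + 24) - 15) + 149 = (15 - 15) + 149 = 0 + 149 = 149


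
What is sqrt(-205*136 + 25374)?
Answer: I*sqrt(2506) ≈ 50.06*I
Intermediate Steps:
sqrt(-205*136 + 25374) = sqrt(-27880 + 25374) = sqrt(-2506) = I*sqrt(2506)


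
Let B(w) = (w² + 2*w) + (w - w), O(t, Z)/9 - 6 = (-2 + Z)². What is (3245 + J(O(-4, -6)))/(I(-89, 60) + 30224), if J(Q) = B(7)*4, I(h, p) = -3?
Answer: 3497/30221 ≈ 0.11571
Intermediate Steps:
O(t, Z) = 54 + 9*(-2 + Z)²
B(w) = w² + 2*w (B(w) = (w² + 2*w) + 0 = w² + 2*w)
J(Q) = 252 (J(Q) = (7*(2 + 7))*4 = (7*9)*4 = 63*4 = 252)
(3245 + J(O(-4, -6)))/(I(-89, 60) + 30224) = (3245 + 252)/(-3 + 30224) = 3497/30221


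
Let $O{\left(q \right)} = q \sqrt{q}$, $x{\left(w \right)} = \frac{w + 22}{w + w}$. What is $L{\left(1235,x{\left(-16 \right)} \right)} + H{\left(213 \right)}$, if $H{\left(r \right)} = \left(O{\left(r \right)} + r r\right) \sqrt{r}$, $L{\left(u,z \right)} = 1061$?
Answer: $46430 + 45369 \sqrt{213} \approx 7.0857 \cdot 10^{5}$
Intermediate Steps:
$x{\left(w \right)} = \frac{22 + w}{2 w}$
$O{\left(q \right)} = q^{\frac{3}{2}}$
$H{\left(r \right)} = \sqrt{r} \left(r^{2} + r^{\frac{3}{2}}\right)$ ($H{\left(r \right)} = \left(r^{\frac{3}{2}} + r r\right) \sqrt{r} = \left(r^{\frac{3}{2}} + r^{2}\right) \sqrt{r} = \left(r^{2} + r^{\frac{3}{2}}\right) \sqrt{r} = \sqrt{r} \left(r^{2} + r^{\frac{3}{2}}\right)$)
$L{\left(1235,x{\left(-16 \right)} \right)} + H{\left(213 \right)} = 1061 + \left(213^{2} + 213^{\frac{5}{2}}\right) = 1061 + \left(45369 + 45369 \sqrt{213}\right) = 46430 + 45369 \sqrt{213}$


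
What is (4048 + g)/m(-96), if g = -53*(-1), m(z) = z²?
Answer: 1367/3072 ≈ 0.44499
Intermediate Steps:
g = 53
(4048 + g)/m(-96) = (4048 + 53)/((-96)²) = 4101/9216 = 4101*(1/9216) = 1367/3072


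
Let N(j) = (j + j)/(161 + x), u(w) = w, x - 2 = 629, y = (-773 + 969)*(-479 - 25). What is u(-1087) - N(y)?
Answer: -9213/11 ≈ -837.54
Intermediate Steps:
y = -98784 (y = 196*(-504) = -98784)
x = 631 (x = 2 + 629 = 631)
N(j) = j/396 (N(j) = (j + j)/(161 + 631) = (2*j)/792 = (2*j)*(1/792) = j/396)
u(-1087) - N(y) = -1087 - (-98784)/396 = -1087 - 1*(-2744/11) = -1087 + 2744/11 = -9213/11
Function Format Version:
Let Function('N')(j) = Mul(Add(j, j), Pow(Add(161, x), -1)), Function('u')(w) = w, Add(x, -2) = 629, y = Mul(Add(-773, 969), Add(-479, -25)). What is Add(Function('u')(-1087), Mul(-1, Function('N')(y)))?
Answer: Rational(-9213, 11) ≈ -837.54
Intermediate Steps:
y = -98784 (y = Mul(196, -504) = -98784)
x = 631 (x = Add(2, 629) = 631)
Function('N')(j) = Mul(Rational(1, 396), j) (Function('N')(j) = Mul(Add(j, j), Pow(Add(161, 631), -1)) = Mul(Mul(2, j), Pow(792, -1)) = Mul(Mul(2, j), Rational(1, 792)) = Mul(Rational(1, 396), j))
Add(Function('u')(-1087), Mul(-1, Function('N')(y))) = Add(-1087, Mul(-1, Mul(Rational(1, 396), -98784))) = Add(-1087, Mul(-1, Rational(-2744, 11))) = Add(-1087, Rational(2744, 11)) = Rational(-9213, 11)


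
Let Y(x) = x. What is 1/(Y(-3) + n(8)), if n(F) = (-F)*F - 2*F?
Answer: -1/83 ≈ -0.012048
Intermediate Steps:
n(F) = -F² - 2*F
1/(Y(-3) + n(8)) = 1/(-3 - 1*8*(2 + 8)) = 1/(-3 - 1*8*10) = 1/(-3 - 80) = 1/(-83) = -1/83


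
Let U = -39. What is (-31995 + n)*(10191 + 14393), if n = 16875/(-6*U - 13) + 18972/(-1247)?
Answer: -216352862607168/275587 ≈ -7.8506e+8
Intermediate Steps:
n = 16850313/275587 (n = 16875/(-6*(-39) - 13) + 18972/(-1247) = 16875/(234 - 13) + 18972*(-1/1247) = 16875/221 - 18972/1247 = 16850313/275587 ≈ 61.143)
(-31995 + n)*(10191 + 14393) = (-31995 + 16850313/275587)*(10191 + 14393) = -8800555752/275587*24584 = -216352862607168/275587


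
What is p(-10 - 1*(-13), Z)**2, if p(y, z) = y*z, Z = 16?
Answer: 2304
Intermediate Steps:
p(-10 - 1*(-13), Z)**2 = ((-10 - 1*(-13))*16)**2 = ((-10 + 13)*16)**2 = (3*16)**2 = 48**2 = 2304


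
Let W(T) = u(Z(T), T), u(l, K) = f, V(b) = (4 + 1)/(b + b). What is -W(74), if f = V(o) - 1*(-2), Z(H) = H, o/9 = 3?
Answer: -113/54 ≈ -2.0926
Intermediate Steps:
o = 27 (o = 9*3 = 27)
V(b) = 5/(2*b) (V(b) = 5/((2*b)) = 5*(1/(2*b)) = 5/(2*b))
f = 113/54 (f = (5/2)/27 - 1*(-2) = (5/2)*(1/27) + 2 = 5/54 + 2 = 113/54 ≈ 2.0926)
u(l, K) = 113/54
W(T) = 113/54
-W(74) = -1*113/54 = -113/54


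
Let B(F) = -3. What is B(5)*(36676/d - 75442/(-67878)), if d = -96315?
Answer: -796117117/363203865 ≈ -2.1919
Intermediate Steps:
B(5)*(36676/d - 75442/(-67878)) = -3*(36676/(-96315) - 75442/(-67878)) = -3*(36676*(-1/96315) - 75442*(-1/67878)) = -3*(-36676/96315 + 37721/33939) = -3*796117117/1089611595 = -796117117/363203865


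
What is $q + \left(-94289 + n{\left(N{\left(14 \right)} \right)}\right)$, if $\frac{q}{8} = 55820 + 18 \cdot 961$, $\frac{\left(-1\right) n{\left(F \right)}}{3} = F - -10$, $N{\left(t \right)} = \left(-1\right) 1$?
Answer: $490628$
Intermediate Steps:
$N{\left(t \right)} = -1$
$n{\left(F \right)} = -30 - 3 F$ ($n{\left(F \right)} = - 3 \left(F - -10\right) = - 3 \left(F + 10\right) = - 3 \left(10 + F\right) = -30 - 3 F$)
$q = 584944$ ($q = 8 \left(55820 + 18 \cdot 961\right) = 8 \left(55820 + 17298\right) = 8 \cdot 73118 = 584944$)
$q + \left(-94289 + n{\left(N{\left(14 \right)} \right)}\right) = 584944 - 94316 = 490628$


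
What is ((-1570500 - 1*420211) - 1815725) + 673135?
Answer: -3133301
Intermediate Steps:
((-1570500 - 1*420211) - 1815725) + 673135 = ((-1570500 - 420211) - 1815725) + 673135 = (-1990711 - 1815725) + 673135 = -3806436 + 673135 = -3133301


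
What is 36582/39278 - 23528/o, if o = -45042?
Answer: 642964807/442289919 ≈ 1.4537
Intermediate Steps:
36582/39278 - 23528/o = 36582/39278 - 23528/(-45042) = 36582*(1/39278) - 23528*(-1/45042) = 18291/19639 + 11764/22521 = 642964807/442289919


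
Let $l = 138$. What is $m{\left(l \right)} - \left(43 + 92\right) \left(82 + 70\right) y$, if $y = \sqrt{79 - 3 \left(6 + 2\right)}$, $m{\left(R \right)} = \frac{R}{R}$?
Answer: $1 - 20520 \sqrt{55} \approx -1.5218 \cdot 10^{5}$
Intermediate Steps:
$m{\left(R \right)} = 1$
$y = \sqrt{55}$ ($y = \sqrt{79 - 24} = \sqrt{55} \approx 7.4162$)
$m{\left(l \right)} - \left(43 + 92\right) \left(82 + 70\right) y = 1 - \left(43 + 92\right) \left(82 + 70\right) \sqrt{55} = 1 - 135 \cdot 152 \sqrt{55} = 1 - 20520 \sqrt{55}$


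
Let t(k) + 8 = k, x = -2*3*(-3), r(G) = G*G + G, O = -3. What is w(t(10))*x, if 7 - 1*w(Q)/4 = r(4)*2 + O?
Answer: -2160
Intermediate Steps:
r(G) = G + G**2 (r(G) = G**2 + G = G + G**2)
x = 18 (x = -6*(-3) = 18)
t(k) = -8 + k
w(Q) = -120 (w(Q) = 28 - 4*((4*(1 + 4))*2 - 3) = 28 - 4*((4*5)*2 - 3) = 28 - 4*(20*2 - 3) = 28 - 4*(40 - 3) = 28 - 4*37 = 28 - 148 = -120)
w(t(10))*x = -120*18 = -2160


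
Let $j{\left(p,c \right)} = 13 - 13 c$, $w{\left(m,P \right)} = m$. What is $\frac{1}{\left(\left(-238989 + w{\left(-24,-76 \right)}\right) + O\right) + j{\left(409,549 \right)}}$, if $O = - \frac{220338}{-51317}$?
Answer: $- \frac{51317}{12630792091} \approx -4.0629 \cdot 10^{-6}$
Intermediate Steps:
$O = \frac{220338}{51317}$ ($O = \left(-220338\right) \left(- \frac{1}{51317}\right) = \frac{220338}{51317} \approx 4.2937$)
$\frac{1}{\left(\left(-238989 + w{\left(-24,-76 \right)}\right) + O\right) + j{\left(409,549 \right)}} = \frac{1}{\left(\left(-238989 - 24\right) + \frac{220338}{51317}\right) + \left(13 - 7137\right)} = \frac{1}{\left(-239013 + \frac{220338}{51317}\right) + \left(13 - 7137\right)} = \frac{1}{- \frac{12265209783}{51317} - 7124} = \frac{1}{- \frac{12630792091}{51317}} = - \frac{51317}{12630792091}$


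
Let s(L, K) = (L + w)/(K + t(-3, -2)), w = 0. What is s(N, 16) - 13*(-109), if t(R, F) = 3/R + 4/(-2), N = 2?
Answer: 18423/13 ≈ 1417.2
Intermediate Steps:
t(R, F) = -2 + 3/R (t(R, F) = 3/R + 4*(-1/2) = 3/R - 2 = -2 + 3/R)
s(L, K) = L/(-3 + K) (s(L, K) = (L + 0)/(K + (-2 + 3/(-3))) = L/(K + (-2 + 3*(-1/3))) = L/(K + (-2 - 1)) = L/(K - 3) = L/(-3 + K))
s(N, 16) - 13*(-109) = 2/(-3 + 16) - 13*(-109) = 2/13 + 1417 = 18423/13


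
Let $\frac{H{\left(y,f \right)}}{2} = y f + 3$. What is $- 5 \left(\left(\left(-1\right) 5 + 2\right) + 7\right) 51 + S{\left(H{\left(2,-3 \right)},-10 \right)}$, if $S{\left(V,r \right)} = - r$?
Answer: $-1010$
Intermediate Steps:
$H{\left(y,f \right)} = 6 + 2 f y$ ($H{\left(y,f \right)} = 2 \left(y f + 3\right) = 2 \left(f y + 3\right) = 2 \left(3 + f y\right) = 6 + 2 f y$)
$- 5 \left(\left(\left(-1\right) 5 + 2\right) + 7\right) 51 + S{\left(H{\left(2,-3 \right)},-10 \right)} = - 5 \left(\left(\left(-1\right) 5 + 2\right) + 7\right) 51 - -10 = - 5 \left(\left(-5 + 2\right) + 7\right) 51 + 10 = - 5 \left(-3 + 7\right) 51 + 10 = \left(-5\right) 4 \cdot 51 + 10 = \left(-20\right) 51 + 10 = -1020 + 10 = -1010$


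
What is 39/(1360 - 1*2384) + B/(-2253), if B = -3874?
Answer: 3879109/2307072 ≈ 1.6814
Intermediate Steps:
39/(1360 - 1*2384) + B/(-2253) = 39/(1360 - 1*2384) - 3874/(-2253) = 39/(1360 - 2384) - 3874*(-1/2253) = 39/(-1024) + 3874/2253 = 39*(-1/1024) + 3874/2253 = -39/1024 + 3874/2253 = 3879109/2307072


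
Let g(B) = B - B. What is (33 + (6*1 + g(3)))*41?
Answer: 1599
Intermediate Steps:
g(B) = 0
(33 + (6*1 + g(3)))*41 = (33 + (6*1 + 0))*41 = (33 + (6 + 0))*41 = (33 + 6)*41 = 39*41 = 1599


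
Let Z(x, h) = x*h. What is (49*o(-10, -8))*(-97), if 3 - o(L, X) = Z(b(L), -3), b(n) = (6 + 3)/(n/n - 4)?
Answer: 28518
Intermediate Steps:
b(n) = -3 (b(n) = 9/(1 - 4) = 9/(-3) = 9*(-1/3) = -3)
Z(x, h) = h*x
o(L, X) = -6 (o(L, X) = 3 - (-3)*(-3) = 3 - 1*9 = 3 - 9 = -6)
(49*o(-10, -8))*(-97) = (49*(-6))*(-97) = -294*(-97) = 28518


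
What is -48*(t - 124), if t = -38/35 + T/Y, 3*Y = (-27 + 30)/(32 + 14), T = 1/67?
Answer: 14002368/2345 ≈ 5971.2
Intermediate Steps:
T = 1/67 ≈ 0.014925
Y = 1/46 (Y = ((-27 + 30)/(32 + 14))/3 = (3/46)/3 = (3*(1/46))/3 = (⅓)*(3/46) = 1/46 ≈ 0.021739)
t = -936/2345 (t = -38/35 + 1/(67*(1/46)) = -38*1/35 + (1/67)*46 = -38/35 + 46/67 = -936/2345 ≈ -0.39915)
-48*(t - 124) = -48*(-936/2345 - 124) = -48*(-291716/2345) = 14002368/2345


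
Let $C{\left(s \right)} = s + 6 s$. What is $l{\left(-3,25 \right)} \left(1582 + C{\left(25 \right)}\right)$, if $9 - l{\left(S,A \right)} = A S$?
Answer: $147588$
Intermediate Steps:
$C{\left(s \right)} = 7 s$
$l{\left(S,A \right)} = 9 - A S$
$l{\left(-3,25 \right)} \left(1582 + C{\left(25 \right)}\right) = \left(9 - 25 \left(-3\right)\right) \left(1582 + 7 \cdot 25\right) = \left(9 + 75\right) \left(1582 + 175\right) = 84 \cdot 1757 = 147588$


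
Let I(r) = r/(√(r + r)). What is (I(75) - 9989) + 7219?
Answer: -2770 + 5*√6/2 ≈ -2763.9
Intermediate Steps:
I(r) = √2*√r/2 (I(r) = r/(√(2*r)) = r/((√2*√r)) = r*(√2/(2*√r)) = √2*√r/2)
(I(75) - 9989) + 7219 = (√2*√75/2 - 9989) + 7219 = (√2*(5*√3)/2 - 9989) + 7219 = (5*√6/2 - 9989) + 7219 = (-9989 + 5*√6/2) + 7219 = -2770 + 5*√6/2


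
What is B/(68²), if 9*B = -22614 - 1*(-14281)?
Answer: -8333/41616 ≈ -0.20024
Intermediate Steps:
B = -8333/9 (B = (-22614 - 1*(-14281))/9 = (-22614 + 14281)/9 = (⅑)*(-8333) = -8333/9 ≈ -925.89)
B/(68²) = -8333/(9*(68²)) = -8333/9/4624 = -8333/9*1/4624 = -8333/41616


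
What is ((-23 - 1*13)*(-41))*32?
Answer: 47232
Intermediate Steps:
((-23 - 1*13)*(-41))*32 = ((-23 - 13)*(-41))*32 = -36*(-41)*32 = 1476*32 = 47232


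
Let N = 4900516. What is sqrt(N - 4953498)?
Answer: I*sqrt(52982) ≈ 230.18*I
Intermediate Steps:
sqrt(N - 4953498) = sqrt(4900516 - 4953498) = sqrt(-52982) = I*sqrt(52982)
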